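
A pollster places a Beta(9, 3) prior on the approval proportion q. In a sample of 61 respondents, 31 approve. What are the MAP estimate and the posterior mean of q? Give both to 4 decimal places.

Posterior: Beta(9+31, 3+30) = Beta(40, 33).
Mode = (40−1)/(40+33−2) = 39/71 = 0.5493.
Mean = 40/(40+33) = 40/73 = 0.5479.

MAP = 0.5493, posterior mean = 0.5479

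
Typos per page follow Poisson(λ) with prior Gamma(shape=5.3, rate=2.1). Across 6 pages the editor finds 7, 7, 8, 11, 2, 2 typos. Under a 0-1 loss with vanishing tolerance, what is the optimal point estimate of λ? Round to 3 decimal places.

Σ counts = 37. Posterior: Gamma(shape = 5.3+37 = 42.3, rate = 2.1+6 = 8.1).
Mode = (α−1)/β = 41.3/8.1 = 5.099.
Mean = α/β = 42.3/8.1 = 5.222.
This is the posterior mode — the MAP estimate.

5.099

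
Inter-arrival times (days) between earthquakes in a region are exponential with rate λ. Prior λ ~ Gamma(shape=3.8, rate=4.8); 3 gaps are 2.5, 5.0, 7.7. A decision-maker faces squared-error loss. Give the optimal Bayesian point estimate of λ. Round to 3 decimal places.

0.340

Σ times = 15.2. Posterior: Gamma(shape = 3.8+3 = 6.8, rate = 4.8+15.2 = 20.0).
Mode = (α−1)/β = 5.8/20.0 = 0.290.
Mean = α/β = 6.8/20.0 = 0.340.
Squared-error loss ⇒ the optimal estimator is the posterior mean.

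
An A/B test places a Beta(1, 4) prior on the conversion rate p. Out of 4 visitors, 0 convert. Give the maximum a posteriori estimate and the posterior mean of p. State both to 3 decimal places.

MAP = 0.000; posterior mean = 0.111

Posterior: Beta(1+0, 4+4) = Beta(1, 8).
Since α = 1 ≤ 1 and β > 1, the Beta density is monotone decreasing on [0,1]; the mode is at 0.
Mean = 1/(1+8) = 0.111.
Right-skewed posterior ⇒ mode < mean.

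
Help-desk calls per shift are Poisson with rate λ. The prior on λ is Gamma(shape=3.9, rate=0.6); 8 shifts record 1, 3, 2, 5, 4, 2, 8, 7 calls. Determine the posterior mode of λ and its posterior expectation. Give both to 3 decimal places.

MAP = 4.058, posterior mean = 4.174

Σ counts = 32. Posterior: Gamma(shape = 3.9+32 = 35.9, rate = 0.6+8 = 8.6).
Mode = (α−1)/β = 34.9/8.6 = 4.058.
Mean = α/β = 35.9/8.6 = 4.174.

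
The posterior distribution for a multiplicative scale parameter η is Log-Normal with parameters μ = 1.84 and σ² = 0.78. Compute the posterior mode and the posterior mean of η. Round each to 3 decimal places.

Mode = exp(μ − σ²) = exp(1.06) = 2.886.
Mean = exp(μ + σ²/2) = exp(2.230) = 9.300.

posterior mode = 2.886, posterior mean = 9.300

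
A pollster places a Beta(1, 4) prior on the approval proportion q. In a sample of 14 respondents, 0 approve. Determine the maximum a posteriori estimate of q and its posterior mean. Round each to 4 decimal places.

MAP = 0.0000; posterior mean = 0.0526

Posterior: Beta(1+0, 4+14) = Beta(1, 18).
Since α = 1 ≤ 1 and β > 1, the Beta density is monotone decreasing on [0,1]; the mode is at 0.
Mean = 1/(1+18) = 0.0526.
Right-skewed posterior ⇒ mode < mean.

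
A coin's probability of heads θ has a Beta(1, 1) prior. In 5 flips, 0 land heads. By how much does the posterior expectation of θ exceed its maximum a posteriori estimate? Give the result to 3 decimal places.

0.143

Posterior: Beta(1+0, 1+5) = Beta(1, 6).
Since α = 1 ≤ 1 and β > 1, the Beta density is monotone decreasing on [0,1]; the mode is at 0.
Mean = 1/(1+6) = 0.143.
Difference = 0.143 − 0.000 = 0.143.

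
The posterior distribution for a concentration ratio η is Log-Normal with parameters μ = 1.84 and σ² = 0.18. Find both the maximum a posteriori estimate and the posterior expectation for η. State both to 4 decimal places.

Mode = exp(μ − σ²) = exp(1.66) = 5.2593.
Mean = exp(μ + σ²/2) = exp(1.930) = 6.8895.
Right-skewed posterior ⇒ mode < mean.

maximum a posteriori estimate = 5.2593, posterior expectation = 6.8895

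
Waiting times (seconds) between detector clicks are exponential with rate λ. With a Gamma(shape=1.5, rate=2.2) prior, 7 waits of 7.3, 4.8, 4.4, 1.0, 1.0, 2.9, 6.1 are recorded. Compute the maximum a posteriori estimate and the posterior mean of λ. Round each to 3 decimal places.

Σ times = 27.5. Posterior: Gamma(shape = 1.5+7 = 8.5, rate = 2.2+27.5 = 29.7).
Mode = (α−1)/β = 7.5/29.7 = 0.253.
Mean = α/β = 8.5/29.7 = 0.286.
The posterior is right-skewed, so the mean exceeds the mode.

maximum a posteriori estimate = 0.253, posterior mean = 0.286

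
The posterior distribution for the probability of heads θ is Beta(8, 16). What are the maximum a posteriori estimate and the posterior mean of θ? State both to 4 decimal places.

Mode = (8−1)/(8+16−2) = 7/22 = 0.3182.
Mean = 8/(8+16) = 8/24 = 0.3333.

maximum a posteriori estimate = 0.3182, posterior mean = 0.3333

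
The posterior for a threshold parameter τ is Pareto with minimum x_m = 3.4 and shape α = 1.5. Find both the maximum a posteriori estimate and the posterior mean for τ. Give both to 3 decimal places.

The Pareto density is strictly decreasing on [x_m, ∞), so the mode is x_m = 3.400.
Mean = α·x_m/(α−1) = 1.5·3.4/0.5 = 10.200.

MAP = 3.400; posterior mean = 10.200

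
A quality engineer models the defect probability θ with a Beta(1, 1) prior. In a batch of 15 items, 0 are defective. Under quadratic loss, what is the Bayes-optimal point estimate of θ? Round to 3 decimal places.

0.059

Posterior: Beta(1+0, 1+15) = Beta(1, 16).
Since α = 1 ≤ 1 and β > 1, the Beta density is monotone decreasing on [0,1]; the mode is at 0.
Mean = 1/(1+16) = 0.059.
Quadratic loss ⇒ the optimal estimator is the posterior mean.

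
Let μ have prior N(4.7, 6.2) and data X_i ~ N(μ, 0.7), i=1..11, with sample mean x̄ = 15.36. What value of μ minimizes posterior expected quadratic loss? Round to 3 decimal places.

Posterior for μ is Normal. Precision-weighted mean: (1/6.2·4.7 + 11/0.7·15.36) / (1/6.2 + 11/0.7) = 15.252.
A Normal posterior is symmetric, so mode = mean.
Quadratic loss ⇒ the optimal estimator is the posterior mean.

15.252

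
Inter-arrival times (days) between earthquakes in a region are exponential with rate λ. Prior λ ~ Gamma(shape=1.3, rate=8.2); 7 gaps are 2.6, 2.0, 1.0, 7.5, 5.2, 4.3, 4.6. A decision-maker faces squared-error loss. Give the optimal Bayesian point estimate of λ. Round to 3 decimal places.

Σ times = 27.2. Posterior: Gamma(shape = 1.3+7 = 8.3, rate = 8.2+27.2 = 35.4).
Mode = (α−1)/β = 7.3/35.4 = 0.206.
Mean = α/β = 8.3/35.4 = 0.234.
Squared-error loss ⇒ the optimal estimator is the posterior mean.

0.234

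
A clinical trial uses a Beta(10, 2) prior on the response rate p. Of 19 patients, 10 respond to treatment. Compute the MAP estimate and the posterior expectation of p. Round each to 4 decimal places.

Posterior: Beta(10+10, 2+9) = Beta(20, 11).
Mode = (20−1)/(20+11−2) = 19/29 = 0.6552.
Mean = 20/(20+11) = 20/31 = 0.6452.

MAP estimate = 0.6552, posterior expectation = 0.6452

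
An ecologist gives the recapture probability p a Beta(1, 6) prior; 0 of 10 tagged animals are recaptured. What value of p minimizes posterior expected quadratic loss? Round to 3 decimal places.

Posterior: Beta(1+0, 6+10) = Beta(1, 16).
Since α = 1 ≤ 1 and β > 1, the Beta density is monotone decreasing on [0,1]; the mode is at 0.
Mean = 1/(1+16) = 0.059.
Quadratic loss ⇒ the optimal estimator is the posterior mean.

0.059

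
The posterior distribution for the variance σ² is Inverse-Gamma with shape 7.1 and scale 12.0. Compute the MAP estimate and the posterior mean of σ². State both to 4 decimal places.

Mode = β/(α+1) = 12.0/8.1 = 1.4815.
Mean = β/(α−1) = 12.0/6.1 = 1.9672.

σ²_MAP = 1.4815, E[σ²|data] = 1.9672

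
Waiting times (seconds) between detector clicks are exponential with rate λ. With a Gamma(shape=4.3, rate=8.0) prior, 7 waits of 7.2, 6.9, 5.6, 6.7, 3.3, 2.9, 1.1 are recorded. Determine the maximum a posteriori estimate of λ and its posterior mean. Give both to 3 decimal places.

λ_MAP = 0.247, E[λ|data] = 0.271

Σ times = 33.7. Posterior: Gamma(shape = 4.3+7 = 11.3, rate = 8.0+33.7 = 41.7).
Mode = (α−1)/β = 10.3/41.7 = 0.247.
Mean = α/β = 11.3/41.7 = 0.271.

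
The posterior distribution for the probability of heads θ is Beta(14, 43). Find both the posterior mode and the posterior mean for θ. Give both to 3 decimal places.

Mode = (14−1)/(14+43−2) = 13/55 = 0.236.
Mean = 14/(14+43) = 14/57 = 0.246.
Mean > mode: the posterior has a right tail.

MAP = 0.236, posterior mean = 0.246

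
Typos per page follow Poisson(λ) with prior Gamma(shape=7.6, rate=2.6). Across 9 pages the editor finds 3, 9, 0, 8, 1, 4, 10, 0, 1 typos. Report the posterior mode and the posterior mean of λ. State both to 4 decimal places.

Σ counts = 36. Posterior: Gamma(shape = 7.6+36 = 43.6, rate = 2.6+9 = 11.6).
Mode = (α−1)/β = 42.6/11.6 = 3.6724.
Mean = α/β = 43.6/11.6 = 3.7586.

MAP = 3.6724, posterior mean = 3.7586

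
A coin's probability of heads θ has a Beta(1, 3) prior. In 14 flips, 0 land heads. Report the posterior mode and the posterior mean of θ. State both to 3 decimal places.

Posterior: Beta(1+0, 3+14) = Beta(1, 17).
Since α = 1 ≤ 1 and β > 1, the Beta density is monotone decreasing on [0,1]; the mode is at 0.
Mean = 1/(1+17) = 0.056.
Right-skewed posterior ⇒ mode < mean.

MAP = 0.000; posterior mean = 0.056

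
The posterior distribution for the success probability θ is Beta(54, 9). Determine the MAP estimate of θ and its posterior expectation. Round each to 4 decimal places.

Mode = (54−1)/(54+9−2) = 53/61 = 0.8689.
Mean = 54/(54+9) = 54/63 = 0.8571.
Mode > mean: the posterior has a left tail.

θ_MAP = 0.8689, E[θ|data] = 0.8571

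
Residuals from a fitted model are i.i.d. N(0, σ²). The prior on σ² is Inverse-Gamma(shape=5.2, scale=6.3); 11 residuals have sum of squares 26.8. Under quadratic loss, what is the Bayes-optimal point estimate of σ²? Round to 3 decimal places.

2.031

Posterior: Inverse-Gamma(shape = 5.2+11/2 = 10.7, scale = 6.3+26.8/2 = 19.7).
Mode = β/(α+1) = 19.7/11.7 = 1.684.
Mean = β/(α−1) = 19.7/9.7 = 2.031.
Quadratic loss ⇒ the optimal estimator is the posterior mean.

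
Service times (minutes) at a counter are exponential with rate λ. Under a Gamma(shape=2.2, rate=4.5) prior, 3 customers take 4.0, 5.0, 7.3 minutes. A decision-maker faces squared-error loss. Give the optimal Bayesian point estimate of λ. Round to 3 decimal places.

Σ times = 16.3. Posterior: Gamma(shape = 2.2+3 = 5.2, rate = 4.5+16.3 = 20.8).
Mode = (α−1)/β = 4.2/20.8 = 0.202.
Mean = α/β = 5.2/20.8 = 0.250.
Squared-error loss ⇒ the optimal estimator is the posterior mean.

0.250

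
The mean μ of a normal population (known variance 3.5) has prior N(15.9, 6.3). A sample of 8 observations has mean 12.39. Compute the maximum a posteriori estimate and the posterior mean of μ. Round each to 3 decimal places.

MAP = 12.618; posterior mean = 12.618

Posterior for μ is Normal. Precision-weighted mean: (1/6.3·15.9 + 8/3.5·12.39) / (1/6.3 + 8/3.5) = 12.618.
A Normal posterior is symmetric, so mode = mean.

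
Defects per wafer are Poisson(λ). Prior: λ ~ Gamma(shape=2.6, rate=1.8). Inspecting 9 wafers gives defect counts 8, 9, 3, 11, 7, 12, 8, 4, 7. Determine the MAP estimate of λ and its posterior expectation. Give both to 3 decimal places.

Σ counts = 69. Posterior: Gamma(shape = 2.6+69 = 71.6, rate = 1.8+9 = 10.8).
Mode = (α−1)/β = 70.6/10.8 = 6.537.
Mean = α/β = 71.6/10.8 = 6.630.

λ_MAP = 6.537, E[λ|data] = 6.630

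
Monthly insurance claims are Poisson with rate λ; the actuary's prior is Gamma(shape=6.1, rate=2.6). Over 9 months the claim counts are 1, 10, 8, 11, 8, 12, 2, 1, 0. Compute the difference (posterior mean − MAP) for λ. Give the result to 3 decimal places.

0.086

Σ counts = 53. Posterior: Gamma(shape = 6.1+53 = 59.1, rate = 2.6+9 = 11.6).
Mode = (α−1)/β = 58.1/11.6 = 5.009.
Mean = α/β = 59.1/11.6 = 5.095.
Difference = 5.095 − 5.009 = 0.086.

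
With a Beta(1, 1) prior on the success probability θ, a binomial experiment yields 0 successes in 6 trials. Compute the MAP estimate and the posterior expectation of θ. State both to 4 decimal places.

Posterior: Beta(1+0, 1+6) = Beta(1, 7).
Since α = 1 ≤ 1 and β > 1, the Beta density is monotone decreasing on [0,1]; the mode is at 0.
Mean = 1/(1+7) = 0.1250.
Mean > mode: the posterior has a right tail.

MAP: 0.0000. Posterior mean: 0.1250.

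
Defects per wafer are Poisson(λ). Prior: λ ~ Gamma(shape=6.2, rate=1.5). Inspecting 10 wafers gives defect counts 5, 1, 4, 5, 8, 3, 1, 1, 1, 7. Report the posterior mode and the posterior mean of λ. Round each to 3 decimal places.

Σ counts = 36. Posterior: Gamma(shape = 6.2+36 = 42.2, rate = 1.5+10 = 11.5).
Mode = (α−1)/β = 41.2/11.5 = 3.583.
Mean = α/β = 42.2/11.5 = 3.670.
Mean > mode: the posterior has a right tail.

MAP = 3.583; posterior mean = 3.670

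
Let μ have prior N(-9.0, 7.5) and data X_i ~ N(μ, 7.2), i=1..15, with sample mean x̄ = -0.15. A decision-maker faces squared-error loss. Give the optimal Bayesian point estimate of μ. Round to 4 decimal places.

-0.6823

Posterior for μ is Normal. Precision-weighted mean: (1/7.5·-9.0 + 15/7.2·-0.15) / (1/7.5 + 15/7.2) = -0.6823.
A Normal posterior is symmetric, so mode = mean.
Squared-error loss ⇒ the optimal estimator is the posterior mean.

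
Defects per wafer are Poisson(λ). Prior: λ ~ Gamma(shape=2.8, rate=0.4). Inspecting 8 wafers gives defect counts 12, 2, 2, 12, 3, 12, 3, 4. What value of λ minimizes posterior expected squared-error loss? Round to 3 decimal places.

Σ counts = 50. Posterior: Gamma(shape = 2.8+50 = 52.8, rate = 0.4+8 = 8.4).
Mode = (α−1)/β = 51.8/8.4 = 6.167.
Mean = α/β = 52.8/8.4 = 6.286.
Squared-error loss ⇒ the optimal estimator is the posterior mean.

6.286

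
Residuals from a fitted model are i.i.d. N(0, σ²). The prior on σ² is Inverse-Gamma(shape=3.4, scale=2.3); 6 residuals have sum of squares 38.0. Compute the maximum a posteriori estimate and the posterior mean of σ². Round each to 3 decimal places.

Posterior: Inverse-Gamma(shape = 3.4+6/2 = 6.4, scale = 2.3+38.0/2 = 21.3).
Mode = β/(α+1) = 21.3/7.4 = 2.878.
Mean = β/(α−1) = 21.3/5.4 = 3.944.
Right-skewed posterior ⇒ mode < mean.

MAP: 2.878. Posterior mean: 3.944.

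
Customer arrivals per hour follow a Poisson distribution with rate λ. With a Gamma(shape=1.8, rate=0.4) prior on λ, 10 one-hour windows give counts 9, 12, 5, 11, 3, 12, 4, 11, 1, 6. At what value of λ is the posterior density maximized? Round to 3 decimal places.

Σ counts = 74. Posterior: Gamma(shape = 1.8+74 = 75.8, rate = 0.4+10 = 10.4).
Mode = (α−1)/β = 74.8/10.4 = 7.192.
Mean = α/β = 75.8/10.4 = 7.288.
This is the posterior mode — the MAP estimate.

7.192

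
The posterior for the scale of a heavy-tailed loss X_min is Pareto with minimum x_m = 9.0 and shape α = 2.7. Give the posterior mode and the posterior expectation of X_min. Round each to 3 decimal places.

The Pareto density is strictly decreasing on [x_m, ∞), so the mode is x_m = 9.000.
Mean = α·x_m/(α−1) = 2.7·9.0/1.7 = 14.294.

MAP: 9.000. Posterior mean: 14.294.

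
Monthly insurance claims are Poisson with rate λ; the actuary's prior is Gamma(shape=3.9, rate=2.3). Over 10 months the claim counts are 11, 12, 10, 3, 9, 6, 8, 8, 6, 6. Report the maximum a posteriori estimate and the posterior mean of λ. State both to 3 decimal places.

Σ counts = 79. Posterior: Gamma(shape = 3.9+79 = 82.9, rate = 2.3+10 = 12.3).
Mode = (α−1)/β = 81.9/12.3 = 6.659.
Mean = α/β = 82.9/12.3 = 6.740.

MAP = 6.659; posterior mean = 6.740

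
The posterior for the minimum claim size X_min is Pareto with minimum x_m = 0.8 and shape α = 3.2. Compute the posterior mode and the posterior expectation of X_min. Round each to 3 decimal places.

The Pareto density is strictly decreasing on [x_m, ∞), so the mode is x_m = 0.800.
Mean = α·x_m/(α−1) = 3.2·0.8/2.2 = 1.164.
The mean is pulled above the mode by the posterior's right skew.

MAP: 0.800. Posterior mean: 1.164.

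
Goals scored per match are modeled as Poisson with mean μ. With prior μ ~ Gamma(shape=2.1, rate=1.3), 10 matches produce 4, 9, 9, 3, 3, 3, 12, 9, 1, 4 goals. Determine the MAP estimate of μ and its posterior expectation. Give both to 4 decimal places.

Σ counts = 57. Posterior: Gamma(shape = 2.1+57 = 59.1, rate = 1.3+10 = 11.3).
Mode = (α−1)/β = 58.1/11.3 = 5.1416.
Mean = α/β = 59.1/11.3 = 5.2301.
Right-skewed posterior ⇒ mode < mean.

μ_MAP = 5.1416, E[μ|data] = 5.2301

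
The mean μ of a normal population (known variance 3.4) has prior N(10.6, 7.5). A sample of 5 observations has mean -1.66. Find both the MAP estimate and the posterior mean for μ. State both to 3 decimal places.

Posterior for μ is Normal. Precision-weighted mean: (1/7.5·10.6 + 5/3.4·-1.66) / (1/7.5 + 5/3.4) = -0.641.
A Normal posterior is symmetric, so mode = mean.

MAP: -0.641. Posterior mean: -0.641.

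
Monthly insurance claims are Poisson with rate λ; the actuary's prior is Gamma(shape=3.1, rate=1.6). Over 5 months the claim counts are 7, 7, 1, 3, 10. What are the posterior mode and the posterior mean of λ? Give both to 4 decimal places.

λ_MAP = 4.5606, E[λ|data] = 4.7121

Σ counts = 28. Posterior: Gamma(shape = 3.1+28 = 31.1, rate = 1.6+5 = 6.6).
Mode = (α−1)/β = 30.1/6.6 = 4.5606.
Mean = α/β = 31.1/6.6 = 4.7121.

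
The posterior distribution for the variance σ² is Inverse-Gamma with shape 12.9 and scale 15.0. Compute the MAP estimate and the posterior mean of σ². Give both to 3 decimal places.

MAP = 1.079; posterior mean = 1.261

Mode = β/(α+1) = 15.0/13.9 = 1.079.
Mean = β/(α−1) = 15.0/11.9 = 1.261.
The posterior is right-skewed, so the mean exceeds the mode.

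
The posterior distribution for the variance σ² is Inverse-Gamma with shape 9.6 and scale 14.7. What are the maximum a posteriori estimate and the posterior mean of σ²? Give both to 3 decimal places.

MAP: 1.387. Posterior mean: 1.709.

Mode = β/(α+1) = 14.7/10.6 = 1.387.
Mean = β/(α−1) = 14.7/8.6 = 1.709.
Mean > mode: the posterior has a right tail.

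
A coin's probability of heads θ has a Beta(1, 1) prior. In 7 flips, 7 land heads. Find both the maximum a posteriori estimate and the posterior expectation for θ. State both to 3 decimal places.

Posterior: Beta(1+7, 1+0) = Beta(8, 1).
Since β = 1 ≤ 1 and α > 1, the Beta density is monotone increasing on [0,1]; the mode is at 1.
Mean = 8/(8+1) = 0.889.

θ_MAP = 1.000, E[θ|data] = 0.889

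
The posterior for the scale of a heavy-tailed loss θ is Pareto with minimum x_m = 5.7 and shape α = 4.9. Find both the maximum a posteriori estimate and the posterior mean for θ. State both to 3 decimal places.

The Pareto density is strictly decreasing on [x_m, ∞), so the mode is x_m = 5.700.
Mean = α·x_m/(α−1) = 4.9·5.7/3.9 = 7.162.

MAP = 5.700, posterior mean = 7.162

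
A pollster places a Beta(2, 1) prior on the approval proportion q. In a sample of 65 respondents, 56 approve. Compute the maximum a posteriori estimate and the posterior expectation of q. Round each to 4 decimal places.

MAP: 0.8636. Posterior mean: 0.8529.

Posterior: Beta(2+56, 1+9) = Beta(58, 10).
Mode = (58−1)/(58+10−2) = 57/66 = 0.8636.
Mean = 58/(58+10) = 58/68 = 0.8529.
The mean is pulled below the mode by the posterior's left skew.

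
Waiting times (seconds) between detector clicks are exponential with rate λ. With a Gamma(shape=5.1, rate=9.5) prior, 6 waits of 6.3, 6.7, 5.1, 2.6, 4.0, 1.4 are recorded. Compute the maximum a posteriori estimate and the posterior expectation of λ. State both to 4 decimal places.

MAP = 0.2837, posterior mean = 0.3118

Σ times = 26.1. Posterior: Gamma(shape = 5.1+6 = 11.1, rate = 9.5+26.1 = 35.6).
Mode = (α−1)/β = 10.1/35.6 = 0.2837.
Mean = α/β = 11.1/35.6 = 0.3118.
The posterior is right-skewed, so the mean exceeds the mode.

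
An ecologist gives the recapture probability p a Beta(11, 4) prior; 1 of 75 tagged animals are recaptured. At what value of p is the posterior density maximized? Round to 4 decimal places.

Posterior: Beta(11+1, 4+74) = Beta(12, 78).
Mode = (12−1)/(12+78−2) = 11/88 = 0.1250.
Mean = 12/(12+78) = 12/90 = 0.1333.
This is the posterior mode — the MAP estimate.

0.1250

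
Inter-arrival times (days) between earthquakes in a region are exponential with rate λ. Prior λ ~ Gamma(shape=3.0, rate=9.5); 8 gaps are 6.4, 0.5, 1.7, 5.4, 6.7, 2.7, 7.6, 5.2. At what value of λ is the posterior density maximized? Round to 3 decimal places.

0.219

Σ times = 36.2. Posterior: Gamma(shape = 3.0+8 = 11.0, rate = 9.5+36.2 = 45.7).
Mode = (α−1)/β = 10.0/45.7 = 0.219.
Mean = α/β = 11.0/45.7 = 0.241.
This is the posterior mode — the MAP estimate.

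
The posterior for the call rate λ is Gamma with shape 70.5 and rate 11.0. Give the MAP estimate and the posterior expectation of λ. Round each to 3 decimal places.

MAP = 6.318; posterior mean = 6.409

Mode = (α−1)/β = 69.5/11.0 = 6.318.
Mean = α/β = 70.5/11.0 = 6.409.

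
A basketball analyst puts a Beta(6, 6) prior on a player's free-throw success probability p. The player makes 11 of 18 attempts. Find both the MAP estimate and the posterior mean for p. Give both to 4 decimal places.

Posterior: Beta(6+11, 6+7) = Beta(17, 13).
Mode = (17−1)/(17+13−2) = 16/28 = 0.5714.
Mean = 17/(17+13) = 17/30 = 0.5667.
The posterior is left-skewed, so the mode exceeds the mean.

MAP = 0.5714; posterior mean = 0.5667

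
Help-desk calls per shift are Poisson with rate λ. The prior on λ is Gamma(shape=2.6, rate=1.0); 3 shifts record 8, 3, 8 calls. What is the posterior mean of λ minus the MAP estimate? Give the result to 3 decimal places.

Σ counts = 19. Posterior: Gamma(shape = 2.6+19 = 21.6, rate = 1.0+3 = 4.0).
Mode = (α−1)/β = 20.6/4.0 = 5.150.
Mean = α/β = 21.6/4.0 = 5.400.
Difference = 5.400 − 5.150 = 0.250.
Mean > mode: the posterior has a right tail.

0.250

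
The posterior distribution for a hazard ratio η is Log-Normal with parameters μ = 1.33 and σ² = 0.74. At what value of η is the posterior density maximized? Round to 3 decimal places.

Mode = exp(μ − σ²) = exp(0.59) = 1.804.
Mean = exp(μ + σ²/2) = exp(1.700) = 5.474.
This is the posterior mode — the MAP estimate.

1.804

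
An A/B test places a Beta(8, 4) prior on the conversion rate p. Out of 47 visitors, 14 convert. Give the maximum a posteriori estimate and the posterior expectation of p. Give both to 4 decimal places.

MAP = 0.3684, posterior mean = 0.3729

Posterior: Beta(8+14, 4+33) = Beta(22, 37).
Mode = (22−1)/(22+37−2) = 21/57 = 0.3684.
Mean = 22/(22+37) = 22/59 = 0.3729.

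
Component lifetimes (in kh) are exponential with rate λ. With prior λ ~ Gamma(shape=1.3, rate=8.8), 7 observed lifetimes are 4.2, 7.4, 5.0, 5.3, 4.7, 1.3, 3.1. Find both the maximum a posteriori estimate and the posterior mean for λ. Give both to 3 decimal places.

Σ times = 31.0. Posterior: Gamma(shape = 1.3+7 = 8.3, rate = 8.8+31.0 = 39.8).
Mode = (α−1)/β = 7.3/39.8 = 0.183.
Mean = α/β = 8.3/39.8 = 0.209.
Mean > mode: the posterior has a right tail.

MAP = 0.183; posterior mean = 0.209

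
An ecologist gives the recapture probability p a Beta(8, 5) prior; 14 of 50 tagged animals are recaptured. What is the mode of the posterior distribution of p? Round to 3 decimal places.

0.344

Posterior: Beta(8+14, 5+36) = Beta(22, 41).
Mode = (22−1)/(22+41−2) = 21/61 = 0.344.
Mean = 22/(22+41) = 22/63 = 0.349.
This is the posterior mode — the MAP estimate.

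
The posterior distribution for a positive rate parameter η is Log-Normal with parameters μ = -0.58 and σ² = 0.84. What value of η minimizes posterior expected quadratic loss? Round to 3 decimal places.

0.852

Mode = exp(μ − σ²) = exp(-1.42) = 0.242.
Mean = exp(μ + σ²/2) = exp(-0.160) = 0.852.
Quadratic loss ⇒ the optimal estimator is the posterior mean.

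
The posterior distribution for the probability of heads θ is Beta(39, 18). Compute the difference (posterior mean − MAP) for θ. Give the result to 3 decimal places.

-0.007

Mode = (39−1)/(39+18−2) = 38/55 = 0.691.
Mean = 39/(39+18) = 39/57 = 0.684.
Difference = 0.684 − 0.691 = -0.007.
Mode > mean: the posterior has a left tail.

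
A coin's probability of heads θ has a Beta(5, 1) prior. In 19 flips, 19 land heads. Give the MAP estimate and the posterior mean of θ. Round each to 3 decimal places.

Posterior: Beta(5+19, 1+0) = Beta(24, 1).
Since β = 1 ≤ 1 and α > 1, the Beta density is monotone increasing on [0,1]; the mode is at 1.
Mean = 24/(24+1) = 0.960.

MAP = 1.000, posterior mean = 0.960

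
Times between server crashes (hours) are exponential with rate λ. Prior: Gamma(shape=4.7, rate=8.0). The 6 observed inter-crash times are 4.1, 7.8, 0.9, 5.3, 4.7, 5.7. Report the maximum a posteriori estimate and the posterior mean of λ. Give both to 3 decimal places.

Σ times = 28.5. Posterior: Gamma(shape = 4.7+6 = 10.7, rate = 8.0+28.5 = 36.5).
Mode = (α−1)/β = 9.7/36.5 = 0.266.
Mean = α/β = 10.7/36.5 = 0.293.

MAP = 0.266, posterior mean = 0.293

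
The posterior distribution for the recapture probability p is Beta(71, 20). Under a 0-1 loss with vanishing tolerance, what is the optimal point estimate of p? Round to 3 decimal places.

Mode = (71−1)/(71+20−2) = 70/89 = 0.787.
Mean = 71/(71+20) = 71/91 = 0.780.
This is the posterior mode — the MAP estimate.

0.787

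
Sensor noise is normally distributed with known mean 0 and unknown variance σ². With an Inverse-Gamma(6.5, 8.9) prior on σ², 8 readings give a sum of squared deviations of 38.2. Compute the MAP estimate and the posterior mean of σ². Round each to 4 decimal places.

MAP = 2.4348; posterior mean = 2.9474

Posterior: Inverse-Gamma(shape = 6.5+8/2 = 10.5, scale = 8.9+38.2/2 = 28.0).
Mode = β/(α+1) = 28.0/11.5 = 2.4348.
Mean = β/(α−1) = 28.0/9.5 = 2.9474.
The posterior is right-skewed, so the mean exceeds the mode.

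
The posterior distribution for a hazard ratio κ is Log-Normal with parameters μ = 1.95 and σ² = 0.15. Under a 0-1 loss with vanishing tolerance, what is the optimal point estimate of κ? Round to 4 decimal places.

Mode = exp(μ − σ²) = exp(1.80) = 6.0496.
Mean = exp(μ + σ²/2) = exp(2.025) = 7.5761.
This is the posterior mode — the MAP estimate.

6.0496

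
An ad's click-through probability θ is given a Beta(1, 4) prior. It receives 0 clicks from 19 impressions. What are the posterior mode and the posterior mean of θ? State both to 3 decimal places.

Posterior: Beta(1+0, 4+19) = Beta(1, 23).
Since α = 1 ≤ 1 and β > 1, the Beta density is monotone decreasing on [0,1]; the mode is at 0.
Mean = 1/(1+23) = 0.042.
The posterior is right-skewed, so the mean exceeds the mode.

posterior mode = 0.000, posterior mean = 0.042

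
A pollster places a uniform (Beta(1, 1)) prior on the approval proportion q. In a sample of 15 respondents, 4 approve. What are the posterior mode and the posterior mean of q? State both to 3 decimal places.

MAP: 0.267. Posterior mean: 0.294.

Posterior: Beta(1+4, 1+11) = Beta(5, 12).
Mode = (5−1)/(5+12−2) = 4/15 = 0.267.
With a flat prior the MAP equals the MLE, 4/15.
Mean = 5/(5+12) = 5/17 = 0.294.
The mean is pulled above the mode by the posterior's right skew.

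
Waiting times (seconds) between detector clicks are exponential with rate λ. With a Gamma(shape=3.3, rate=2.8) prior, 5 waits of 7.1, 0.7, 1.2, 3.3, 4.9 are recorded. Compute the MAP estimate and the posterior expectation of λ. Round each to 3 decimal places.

λ_MAP = 0.365, E[λ|data] = 0.415

Σ times = 17.2. Posterior: Gamma(shape = 3.3+5 = 8.3, rate = 2.8+17.2 = 20.0).
Mode = (α−1)/β = 7.3/20.0 = 0.365.
Mean = α/β = 8.3/20.0 = 0.415.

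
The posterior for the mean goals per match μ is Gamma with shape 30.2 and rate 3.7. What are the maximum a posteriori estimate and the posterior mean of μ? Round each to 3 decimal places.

Mode = (α−1)/β = 29.2/3.7 = 7.892.
Mean = α/β = 30.2/3.7 = 8.162.

μ_MAP = 7.892, E[μ|data] = 8.162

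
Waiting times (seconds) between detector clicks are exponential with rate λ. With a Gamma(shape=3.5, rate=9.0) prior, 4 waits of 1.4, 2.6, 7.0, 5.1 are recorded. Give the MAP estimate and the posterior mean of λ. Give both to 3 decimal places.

MAP: 0.259. Posterior mean: 0.299.

Σ times = 16.1. Posterior: Gamma(shape = 3.5+4 = 7.5, rate = 9.0+16.1 = 25.1).
Mode = (α−1)/β = 6.5/25.1 = 0.259.
Mean = α/β = 7.5/25.1 = 0.299.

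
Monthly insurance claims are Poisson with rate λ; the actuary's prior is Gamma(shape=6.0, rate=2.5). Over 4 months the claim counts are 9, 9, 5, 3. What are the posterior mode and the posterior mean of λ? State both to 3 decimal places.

Σ counts = 26. Posterior: Gamma(shape = 6.0+26 = 32.0, rate = 2.5+4 = 6.5).
Mode = (α−1)/β = 31.0/6.5 = 4.769.
Mean = α/β = 32.0/6.5 = 4.923.
Right-skewed posterior ⇒ mode < mean.

MAP: 4.769. Posterior mean: 4.923.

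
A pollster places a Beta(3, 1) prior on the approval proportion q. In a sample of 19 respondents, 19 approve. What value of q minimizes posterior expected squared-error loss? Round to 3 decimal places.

0.957

Posterior: Beta(3+19, 1+0) = Beta(22, 1).
Since β = 1 ≤ 1 and α > 1, the Beta density is monotone increasing on [0,1]; the mode is at 1.
Mean = 22/(22+1) = 0.957.
Squared-error loss ⇒ the optimal estimator is the posterior mean.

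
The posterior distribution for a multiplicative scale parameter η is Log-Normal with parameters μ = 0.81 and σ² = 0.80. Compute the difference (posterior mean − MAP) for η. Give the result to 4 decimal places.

2.3434

Mode = exp(μ − σ²) = exp(0.01) = 1.0101.
Mean = exp(μ + σ²/2) = exp(1.210) = 3.3535.
Difference = 3.3535 − 1.0101 = 2.3434.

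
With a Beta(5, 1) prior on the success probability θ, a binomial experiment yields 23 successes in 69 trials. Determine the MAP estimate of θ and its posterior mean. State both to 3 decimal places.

Posterior: Beta(5+23, 1+46) = Beta(28, 47).
Mode = (28−1)/(28+47−2) = 27/73 = 0.370.
Mean = 28/(28+47) = 28/75 = 0.373.

MAP: 0.370. Posterior mean: 0.373.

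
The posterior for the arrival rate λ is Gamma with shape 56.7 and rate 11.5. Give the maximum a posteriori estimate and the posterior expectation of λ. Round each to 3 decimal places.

λ_MAP = 4.843, E[λ|data] = 4.930

Mode = (α−1)/β = 55.7/11.5 = 4.843.
Mean = α/β = 56.7/11.5 = 4.930.
Right-skewed posterior ⇒ mode < mean.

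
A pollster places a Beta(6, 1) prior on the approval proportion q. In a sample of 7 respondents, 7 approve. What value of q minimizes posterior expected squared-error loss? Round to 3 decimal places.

0.929

Posterior: Beta(6+7, 1+0) = Beta(13, 1).
Since β = 1 ≤ 1 and α > 1, the Beta density is monotone increasing on [0,1]; the mode is at 1.
Mean = 13/(13+1) = 0.929.
Squared-error loss ⇒ the optimal estimator is the posterior mean.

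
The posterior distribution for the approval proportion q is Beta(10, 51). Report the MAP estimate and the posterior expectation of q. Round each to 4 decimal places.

MAP estimate = 0.1525, posterior expectation = 0.1639

Mode = (10−1)/(10+51−2) = 9/59 = 0.1525.
Mean = 10/(10+51) = 10/61 = 0.1639.
The posterior is right-skewed, so the mean exceeds the mode.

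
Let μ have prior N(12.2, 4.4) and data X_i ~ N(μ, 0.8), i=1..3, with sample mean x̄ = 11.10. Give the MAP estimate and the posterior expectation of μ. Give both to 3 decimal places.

MAP = 11.163; posterior mean = 11.163

Posterior for μ is Normal. Precision-weighted mean: (1/4.4·12.2 + 3/0.8·11.10) / (1/4.4 + 3/0.8) = 11.163.
A Normal posterior is symmetric, so mode = mean.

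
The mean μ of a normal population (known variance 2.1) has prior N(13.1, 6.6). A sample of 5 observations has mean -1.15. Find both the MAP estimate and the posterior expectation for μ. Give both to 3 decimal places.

Posterior for μ is Normal. Precision-weighted mean: (1/6.6·13.1 + 5/2.1·-1.15) / (1/6.6 + 5/2.1) = -0.297.
A Normal posterior is symmetric, so mode = mean.

μ_MAP = -0.297, E[μ|data] = -0.297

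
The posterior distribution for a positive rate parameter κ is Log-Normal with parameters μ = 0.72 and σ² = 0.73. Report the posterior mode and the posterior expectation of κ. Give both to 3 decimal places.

MAP: 0.990. Posterior mean: 2.959.

Mode = exp(μ − σ²) = exp(-0.01) = 0.990.
Mean = exp(μ + σ²/2) = exp(1.085) = 2.959.
The posterior is right-skewed, so the mean exceeds the mode.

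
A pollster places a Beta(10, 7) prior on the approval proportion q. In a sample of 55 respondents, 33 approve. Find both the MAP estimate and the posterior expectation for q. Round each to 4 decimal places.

Posterior: Beta(10+33, 7+22) = Beta(43, 29).
Mode = (43−1)/(43+29−2) = 42/70 = 0.6000.
Mean = 43/(43+29) = 43/72 = 0.5972.

MAP estimate = 0.6000, posterior expectation = 0.5972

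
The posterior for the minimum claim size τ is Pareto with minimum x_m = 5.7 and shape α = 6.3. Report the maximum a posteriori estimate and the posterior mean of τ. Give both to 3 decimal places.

maximum a posteriori estimate = 5.700, posterior mean = 6.775

The Pareto density is strictly decreasing on [x_m, ∞), so the mode is x_m = 5.700.
Mean = α·x_m/(α−1) = 6.3·5.7/5.3 = 6.775.
Mean > mode: the posterior has a right tail.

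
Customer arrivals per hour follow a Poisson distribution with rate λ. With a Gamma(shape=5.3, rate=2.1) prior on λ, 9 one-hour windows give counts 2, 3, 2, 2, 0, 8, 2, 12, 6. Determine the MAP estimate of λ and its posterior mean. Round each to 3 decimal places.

MAP: 3.721. Posterior mean: 3.811.

Σ counts = 37. Posterior: Gamma(shape = 5.3+37 = 42.3, rate = 2.1+9 = 11.1).
Mode = (α−1)/β = 41.3/11.1 = 3.721.
Mean = α/β = 42.3/11.1 = 3.811.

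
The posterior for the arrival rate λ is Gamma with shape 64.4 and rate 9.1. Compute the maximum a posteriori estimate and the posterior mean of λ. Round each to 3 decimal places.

Mode = (α−1)/β = 63.4/9.1 = 6.967.
Mean = α/β = 64.4/9.1 = 7.077.

MAP = 6.967; posterior mean = 7.077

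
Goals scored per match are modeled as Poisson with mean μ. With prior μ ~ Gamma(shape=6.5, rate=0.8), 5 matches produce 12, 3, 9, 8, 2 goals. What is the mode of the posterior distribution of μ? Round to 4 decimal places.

6.8103

Σ counts = 34. Posterior: Gamma(shape = 6.5+34 = 40.5, rate = 0.8+5 = 5.8).
Mode = (α−1)/β = 39.5/5.8 = 6.8103.
Mean = α/β = 40.5/5.8 = 6.9828.
This is the posterior mode — the MAP estimate.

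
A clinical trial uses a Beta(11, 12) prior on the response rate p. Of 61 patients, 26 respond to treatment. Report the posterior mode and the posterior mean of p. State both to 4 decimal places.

Posterior: Beta(11+26, 12+35) = Beta(37, 47).
Mode = (37−1)/(37+47−2) = 36/82 = 0.4390.
Mean = 37/(37+47) = 37/84 = 0.4405.
The mean is pulled above the mode by the posterior's right skew.

posterior mode = 0.4390, posterior mean = 0.4405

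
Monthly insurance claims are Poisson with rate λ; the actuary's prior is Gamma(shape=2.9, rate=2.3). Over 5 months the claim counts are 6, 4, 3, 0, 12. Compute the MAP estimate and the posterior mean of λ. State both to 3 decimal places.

MAP = 3.685, posterior mean = 3.822

Σ counts = 25. Posterior: Gamma(shape = 2.9+25 = 27.9, rate = 2.3+5 = 7.3).
Mode = (α−1)/β = 26.9/7.3 = 3.685.
Mean = α/β = 27.9/7.3 = 3.822.
Right-skewed posterior ⇒ mode < mean.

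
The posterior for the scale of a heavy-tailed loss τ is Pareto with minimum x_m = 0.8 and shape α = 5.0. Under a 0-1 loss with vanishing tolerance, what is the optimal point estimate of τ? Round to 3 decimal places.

0.800

The Pareto density is strictly decreasing on [x_m, ∞), so the mode is x_m = 0.800.
Mean = α·x_m/(α−1) = 5.0·0.8/4.0 = 1.000.
This is the posterior mode — the MAP estimate.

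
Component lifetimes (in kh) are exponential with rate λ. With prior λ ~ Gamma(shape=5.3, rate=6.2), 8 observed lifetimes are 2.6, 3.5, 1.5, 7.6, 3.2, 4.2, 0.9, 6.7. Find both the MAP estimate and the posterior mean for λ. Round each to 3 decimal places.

Σ times = 30.2. Posterior: Gamma(shape = 5.3+8 = 13.3, rate = 6.2+30.2 = 36.4).
Mode = (α−1)/β = 12.3/36.4 = 0.338.
Mean = α/β = 13.3/36.4 = 0.365.
The mean is pulled above the mode by the posterior's right skew.

MAP = 0.338; posterior mean = 0.365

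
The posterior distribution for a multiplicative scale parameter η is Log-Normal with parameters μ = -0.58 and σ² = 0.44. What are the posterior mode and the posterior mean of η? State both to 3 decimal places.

Mode = exp(μ − σ²) = exp(-1.02) = 0.361.
Mean = exp(μ + σ²/2) = exp(-0.360) = 0.698.
Mean > mode: the posterior has a right tail.

MAP = 0.361; posterior mean = 0.698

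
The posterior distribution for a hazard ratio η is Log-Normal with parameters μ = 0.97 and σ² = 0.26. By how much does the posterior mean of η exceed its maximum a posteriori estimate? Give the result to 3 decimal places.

0.970

Mode = exp(μ − σ²) = exp(0.71) = 2.034.
Mean = exp(μ + σ²/2) = exp(1.100) = 3.004.
Difference = 3.004 − 2.034 = 0.970.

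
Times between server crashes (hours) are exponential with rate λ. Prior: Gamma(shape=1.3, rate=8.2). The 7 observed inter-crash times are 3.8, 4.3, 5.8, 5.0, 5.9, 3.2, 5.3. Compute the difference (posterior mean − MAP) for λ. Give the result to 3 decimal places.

Σ times = 33.3. Posterior: Gamma(shape = 1.3+7 = 8.3, rate = 8.2+33.3 = 41.5).
Mode = (α−1)/β = 7.3/41.5 = 0.176.
Mean = α/β = 8.3/41.5 = 0.200.
Difference = 0.200 − 0.176 = 0.024.

0.024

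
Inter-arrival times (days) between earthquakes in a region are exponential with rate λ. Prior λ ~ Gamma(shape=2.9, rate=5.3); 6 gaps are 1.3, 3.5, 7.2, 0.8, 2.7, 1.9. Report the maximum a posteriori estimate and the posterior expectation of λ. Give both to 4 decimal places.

MAP = 0.3480, posterior mean = 0.3921

Σ times = 17.4. Posterior: Gamma(shape = 2.9+6 = 8.9, rate = 5.3+17.4 = 22.7).
Mode = (α−1)/β = 7.9/22.7 = 0.3480.
Mean = α/β = 8.9/22.7 = 0.3921.
The posterior is right-skewed, so the mean exceeds the mode.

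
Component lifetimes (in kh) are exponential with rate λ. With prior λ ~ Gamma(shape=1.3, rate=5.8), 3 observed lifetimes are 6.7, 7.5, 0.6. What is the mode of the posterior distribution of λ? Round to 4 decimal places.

Σ times = 14.8. Posterior: Gamma(shape = 1.3+3 = 4.3, rate = 5.8+14.8 = 20.6).
Mode = (α−1)/β = 3.3/20.6 = 0.1602.
Mean = α/β = 4.3/20.6 = 0.2087.
This is the posterior mode — the MAP estimate.

0.1602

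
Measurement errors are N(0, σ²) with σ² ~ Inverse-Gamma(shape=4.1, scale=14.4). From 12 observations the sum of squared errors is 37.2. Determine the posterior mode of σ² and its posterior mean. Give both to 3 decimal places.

MAP = 2.973; posterior mean = 3.626

Posterior: Inverse-Gamma(shape = 4.1+12/2 = 10.1, scale = 14.4+37.2/2 = 33.0).
Mode = β/(α+1) = 33.0/11.1 = 2.973.
Mean = β/(α−1) = 33.0/9.1 = 3.626.
The posterior is right-skewed, so the mean exceeds the mode.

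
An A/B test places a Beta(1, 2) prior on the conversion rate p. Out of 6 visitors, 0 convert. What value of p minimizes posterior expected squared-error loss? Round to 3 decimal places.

Posterior: Beta(1+0, 2+6) = Beta(1, 8).
Since α = 1 ≤ 1 and β > 1, the Beta density is monotone decreasing on [0,1]; the mode is at 0.
Mean = 1/(1+8) = 0.111.
Squared-error loss ⇒ the optimal estimator is the posterior mean.

0.111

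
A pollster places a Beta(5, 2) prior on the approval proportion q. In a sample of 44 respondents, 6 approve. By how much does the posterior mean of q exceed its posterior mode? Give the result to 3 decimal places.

Posterior: Beta(5+6, 2+38) = Beta(11, 40).
Mode = (11−1)/(11+40−2) = 10/49 = 0.204.
Mean = 11/(11+40) = 11/51 = 0.216.
Difference = 0.216 − 0.204 = 0.012.
The posterior is right-skewed, so the mean exceeds the mode.

0.012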